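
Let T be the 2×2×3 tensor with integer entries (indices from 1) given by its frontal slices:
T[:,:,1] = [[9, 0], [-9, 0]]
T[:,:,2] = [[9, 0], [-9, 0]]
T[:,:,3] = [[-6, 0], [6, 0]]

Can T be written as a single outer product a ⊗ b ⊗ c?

Yes

If T = a ⊗ b ⊗ c then every fibre of T is a multiple of the corresponding factor, so read the factors off the fibres through the nonzero entry T[1,1,1] = 9.
The mode-1 fibre T[:,1,1] = [9, -9] gives a = [1, -1] (primitive direction); the mode-2 fibre T[1,:,1] = [9, 0] gives b = [1, 0]; then c[k] = T[1,1,k] / (a[1]·b[1]) = [9, 9, -6] / 1 = [9, 9, -6].
Expanding [1, -1] ⊗ [1, 0] ⊗ [9, 9, -6] reproduces all 12 entries of T, so T = [1, -1] ⊗ [1, 0] ⊗ [9, 9, -6] and rank(T) ≤ 1.
Equivalently every frontal slice T[:,:,k] is c[k] times the rank-1 matrix [1, -1] ⊗ [1, 0]. So T has rank 1 (it is nonzero).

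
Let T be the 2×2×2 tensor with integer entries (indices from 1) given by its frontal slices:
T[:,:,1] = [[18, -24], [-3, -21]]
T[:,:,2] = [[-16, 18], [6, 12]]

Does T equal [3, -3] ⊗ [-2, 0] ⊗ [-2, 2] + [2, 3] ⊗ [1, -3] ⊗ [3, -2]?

No

Reconstruct entry (1,2,1) from the claimed factors: Σₗ aₗ[1]bₗ[2]cₗ[1] = (3)·(0)·(-2) + (2)·(-3)·(3) = -18, but T[1,2,1] = -24. The claim is false.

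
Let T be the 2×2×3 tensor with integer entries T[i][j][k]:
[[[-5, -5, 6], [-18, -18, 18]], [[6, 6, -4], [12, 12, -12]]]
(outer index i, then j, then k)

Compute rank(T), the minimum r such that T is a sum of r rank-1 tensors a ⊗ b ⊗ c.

2

Lower bound: the mode-2 unfolding of T (rows indexed by j, columns by (i,k) = (0,0), (0,1), (0,2), (1,0), (1,1), (1,2)) is [[-5, -5, 6, 6, 6, -4], [-18, -18, 18, 12, 12, -12]].
There the 2×2 minor on rows j ∈ {0, 1}, columns (i,k) ∈ {(0,0), (0,2)} is det [[-5, 6], [-18, 18]] = 18 ≠ 0, so this unfolding has rank ≥ 2; CP rank is at least every unfolding rank, so rank(T) ≥ 2. (Unfolding ranks only ever bound the CP rank from below — rank(T) can be strictly larger than all of them — so the matching upper bound has to come from an explicit 2-term decomposition.)
Upper bound — finding two terms. Write S_k = T[:,:,k] for the frontal slices: S₀ = [[-5, -18], [6, 12]], S₁ = [[-5, -18], [6, 12]], S₂ = [[6, 18], [-4, -12]].
If T = a₁ ⊗ b₁ ⊗ c₁ + a₂ ⊗ b₂ ⊗ c₂ then each S_k = c₁[k]·a₁b₁ᵀ + c₂[k]·a₂b₂ᵀ. S₀ and S₂ are linearly independent, so a₁b₁ᵀ and a₂b₂ᵀ must span the same plane of matrices: they are the rank-1 matrices of the form x·S₀ + y·S₂.
det(x·S₀ + y·S₂) is 48·x² − 48·xy = 48·(x − y)(x), vanishing at (x:y) = (1:1) and (0:1).
M₁ = S₀ + S₂ = [[1, 0], [2, 0]] = (1, 2)(1, 0)ᵀ and M₂ = S₂ = [[6, 18], [-4, -12]] = 2·(3, -2)(1, 3)ᵀ, so take a₁ = (1, 2), b₁ = (1, 0), a₂ = (3, -2), b₂ = (1, 3).
Each slice is an integer combination of E₁ = a₁b₁ᵀ and E₂ = a₂b₂ᵀ: S₀ = E₁ − 2·E₂, S₁ = E₁ − 2·E₂, S₂ = 2·E₂; reading off coefficients, c₁ = (1, 1, 0) and c₂ = (-2, -2, 2).
Hence T = (1, 2) ⊗ (1, 0) ⊗ (1, 1, 0) + (3, -2) ⊗ (1, 3) ⊗ (-2, -2, 2), so rank(T) ≤ 2.
These bounds meet, so rank(T) = 2.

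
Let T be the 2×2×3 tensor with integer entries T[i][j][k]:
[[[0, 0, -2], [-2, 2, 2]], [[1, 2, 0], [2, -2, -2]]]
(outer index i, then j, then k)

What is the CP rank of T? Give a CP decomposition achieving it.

rank(T) = 3

Lower bound: the mode-3 unfolding of T (rows indexed by k, columns by (i,j) = (0,0), (0,1), (1,0), (1,1)) is [[0, -2, 1, 2], [0, 2, 2, -2], [-2, 2, 0, -2]].
There the 3×3 minor on rows k ∈ {0, 1, 2}, columns (i,j) ∈ {(0,0), (0,1), (1,0)} is det [[0, -2, 1], [0, 2, 2], [-2, 2, 0]] = 12 ≠ 0, so this unfolding has rank ≥ 3; CP rank is at least every unfolding rank, so rank(T) ≥ 3. (This is only a lower bound: in general the CP rank may exceed every unfolding rank, so we still need to exhibit 3 rank-1 terms summing to T.)
Upper bound: T is a sum of 3 rank-1 terms, T = [0, 1] ⊗ [1, 0] ⊗ [1, 2, -2] + [1, -1] ⊗ [0, 1] ⊗ [-2, 2, 2] + [1, -1] ⊗ [1, 0] ⊗ [0, 0, -2] (written with every a and b primitive with positive leading entry and the scale carried by c; CP decompositions are not unique, and this one is verified by expanding entrywise), so rank(T) ≤ 3.
These bounds meet, so rank(T) = 3.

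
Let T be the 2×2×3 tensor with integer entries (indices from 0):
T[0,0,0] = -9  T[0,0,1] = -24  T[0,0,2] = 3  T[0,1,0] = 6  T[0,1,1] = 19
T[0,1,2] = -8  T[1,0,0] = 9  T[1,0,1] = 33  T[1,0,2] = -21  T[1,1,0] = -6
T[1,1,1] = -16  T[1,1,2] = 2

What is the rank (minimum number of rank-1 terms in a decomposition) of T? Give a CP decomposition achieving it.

rank(T) = 2

Lower bound: the mode-2 unfolding of T (rows indexed by j, columns by (i,k) = (0,0), (0,1), (0,2), (1,0), (1,1), (1,2)) is [[-9, -24, 3, 9, 33, -21], [6, 19, -8, -6, -16, 2]].
There the 2×2 minor on rows j ∈ {0, 1}, columns (i,k) ∈ {(0,0), (0,1)} is det [[-9, -24], [6, 19]] = -27 ≠ 0, so this unfolding has rank ≥ 2; CP rank is at least every unfolding rank, so rank(T) ≥ 2. (This is only a lower bound: in general the CP rank may exceed every unfolding rank, so we still need to exhibit 2 rank-1 terms summing to T.)
Upper bound — finding two terms. Write S_k = T[:,:,k] for the frontal slices: S₀ = [[-9, 6], [9, -6]], S₁ = [[-24, 19], [33, -16]], S₂ = [[3, -8], [-21, 2]].
If T = a₁ ⊗ b₁ ⊗ c₁ + a₂ ⊗ b₂ ⊗ c₂ then each S_k = c₁[k]·a₁b₁ᵀ + c₂[k]·a₂b₂ᵀ. S₀ and S₁ are linearly independent, so a₁b₁ᵀ and a₂b₂ᵀ must span the same plane of matrices: they are the rank-1 matrices of the form x·S₀ + y·S₁.
det(x·S₀ + y·S₁) is −81·xy − 243·y² = (-81)·(x + 3·y)(y), vanishing at (x:y) = (3:-1) and (1:0).
M₁ = 3·S₀ − S₁ = [[-3, -1], [-6, -2]] = −[1, 2][3, 1]ᵀ and M₂ = S₀ = [[-9, 6], [9, -6]] = (-3)·[1, -1][3, -2]ᵀ, so take a₁ = [1, 2], b₁ = [3, 1], a₂ = [1, -1], b₂ = [3, -2].
Each slice is an integer combination of E₁ = a₁b₁ᵀ and E₂ = a₂b₂ᵀ: S₀ = −3·E₂, S₁ = E₁ − 9·E₂, S₂ = −2·E₁ + 3·E₂; reading off coefficients, c₁ = [0, 1, -2] and c₂ = [-3, -9, 3].
Hence T = [1, 2] ⊗ [3, 1] ⊗ [0, 1, -2] + [1, -1] ⊗ [3, -2] ⊗ [-3, -9, 3], so rank(T) ≤ 2.
These bounds meet, so rank(T) = 2.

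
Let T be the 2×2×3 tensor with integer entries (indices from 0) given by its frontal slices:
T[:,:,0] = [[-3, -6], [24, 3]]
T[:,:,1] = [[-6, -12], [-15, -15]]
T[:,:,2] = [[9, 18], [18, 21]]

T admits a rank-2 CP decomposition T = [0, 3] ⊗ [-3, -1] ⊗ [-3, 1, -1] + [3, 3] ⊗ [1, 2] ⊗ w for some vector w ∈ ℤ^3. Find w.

w = [-1, -2, 3]

Subtract the known terms from T to get the rank-1 residual R = [3, 3] ⊗ [1, 2] ⊗ w, so R[i,j,k] = a[i]·b[j]·w[k]. Pick indices with nonzero a[0]·b[0] = (3)·(1) = 3. Only the fibre through (0,0,·) is needed: R[0,0,:] = T[0,0,:] − Σₗ aₗ[0]bₗ[0]cₗ = [-3, -6, 9] − (0)·(-3)·[-3, 1, -1] = [-3, -6, 9]. Then w[k] = R[0,0,k] / 3 for each k, giving w = [-3, -6, 9] / 3 = [-1, -2, 3].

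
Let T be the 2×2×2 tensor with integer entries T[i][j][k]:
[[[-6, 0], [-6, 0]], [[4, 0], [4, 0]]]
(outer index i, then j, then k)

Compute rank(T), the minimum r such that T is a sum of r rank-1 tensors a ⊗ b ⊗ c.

Lower bound: T ≠ 0 (e.g. T[0,0,0] = -6), so rank(T) ≥ 1.
Upper bound: the mode-1 fibre T[:,0,0] = [-6, 4] gives a = [3, -2] (primitive direction); the mode-2 fibre T[0,:,0] = [-6, -6] gives b = [1, 1]; then c[k] = T[0,0,k] / (a[0]·b[0]) = [-6, 0] / 3 = [-2, 0].
Expanding [3, -2] ⊗ [1, 1] ⊗ [-2, 0] reproduces all 8 entries of T, so T = [3, -2] ⊗ [1, 1] ⊗ [-2, 0] and rank(T) ≤ 1.
These bounds meet, so rank(T) = 1.

1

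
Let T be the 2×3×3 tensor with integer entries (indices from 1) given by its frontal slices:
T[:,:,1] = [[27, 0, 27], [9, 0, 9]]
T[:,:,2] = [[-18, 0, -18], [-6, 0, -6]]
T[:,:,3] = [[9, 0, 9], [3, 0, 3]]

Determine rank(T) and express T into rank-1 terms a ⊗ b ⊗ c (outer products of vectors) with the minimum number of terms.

rank(T) = 1

Lower bound: T ≠ 0 (e.g. T[1,1,1] = 27), so rank(T) ≥ 1.
Upper bound: if T = a ⊗ b ⊗ c then every fibre of T is a multiple of the corresponding factor, so read the factors off the fibres through the nonzero entry T[1,1,1] = 27.
The mode-1 fibre T[:,1,1] = [27, 9] gives a = [3, 1] (primitive direction); the mode-2 fibre T[1,:,1] = [27, 0, 27] gives b = [1, 0, 1]; then c[k] = T[1,1,k] / (a[1]·b[1]) = [27, -18, 9] / 3 = [9, -6, 3].
Expanding [3, 1] ⊗ [1, 0, 1] ⊗ [9, -6, 3] reproduces all 18 entries of T, so T = [3, 1] ⊗ [1, 0, 1] ⊗ [9, -6, 3] and rank(T) ≤ 1.
These bounds meet, so rank(T) = 1.
Check entry T[1,2,2] = 0: (3)·(0)·(-6) = 0.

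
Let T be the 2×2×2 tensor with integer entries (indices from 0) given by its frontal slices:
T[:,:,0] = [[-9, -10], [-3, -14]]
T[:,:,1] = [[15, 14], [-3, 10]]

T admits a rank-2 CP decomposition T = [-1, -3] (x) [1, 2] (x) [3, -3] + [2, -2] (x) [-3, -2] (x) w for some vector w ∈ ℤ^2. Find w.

w = [1, -2]

Subtract the known terms from T to get the rank-1 residual R = [2, -2] (x) [-3, -2] (x) w, so R[i,j,k] = a[i]·b[j]·w[k]. Pick indices with nonzero a[0]·b[0] = (2)·(-3) = -6. Only the fibre through (0,0,·) is needed: R[0,0,:] = T[0,0,:] − Σₗ aₗ[0]bₗ[0]cₗ = [-9, 15] − (-1)·(1)·[3, -3] = [-6, 12]. Then w[k] = R[0,0,k] / -6 for each k, giving w = [-6, 12] / -6 = [1, -2].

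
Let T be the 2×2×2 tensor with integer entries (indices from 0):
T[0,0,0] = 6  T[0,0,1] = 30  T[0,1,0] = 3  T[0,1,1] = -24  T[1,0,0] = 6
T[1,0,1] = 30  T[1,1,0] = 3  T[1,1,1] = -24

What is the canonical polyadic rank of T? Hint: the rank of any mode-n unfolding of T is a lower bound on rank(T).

2

Lower bound: the mode-2 unfolding of T (rows indexed by j, columns by (i,k) = (0,0), (0,1), (1,0), (1,1)) is [[6, 30, 6, 30], [3, -24, 3, -24]].
There the 2×2 minor on rows j ∈ {0, 1}, columns (i,k) ∈ {(0,0), (0,1)} is det [[6, 30], [3, -24]] = -234 ≠ 0, so this unfolding has rank ≥ 2; CP rank is at least every unfolding rank, so rank(T) ≥ 2. (This is only a lower bound: in general the CP rank may exceed every unfolding rank, so we still need to exhibit 2 rank-1 terms summing to T.)
Upper bound — finding two terms. Every mode-1 slice of T is a multiple of one matrix: T[i,:,:] = a[i]·M with a = [1, 1] and M = [[6, 30], [3, -24]] (rows indexed by j, columns by k). So it suffices to write M as a sum of two rank-1 matrices.
Splitting M by its rows (j = 0, 1), M = [1, 0][6, 30]ᵀ + [0, 1][3, -24]ᵀ.
Hence T = [1, 1] ∘ [1, 0] ∘ [6, 30] + [1, 1] ∘ [0, 1] ∘ [3, -24], so rank(T) ≤ 2.
These bounds meet, so rank(T) = 2.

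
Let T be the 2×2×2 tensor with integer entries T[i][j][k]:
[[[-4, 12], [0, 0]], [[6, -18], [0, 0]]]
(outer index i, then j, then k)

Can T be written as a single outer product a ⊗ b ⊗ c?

Yes

If T = a ⊗ b ⊗ c then every fibre of T is a multiple of the corresponding factor, so read the factors off the fibres through the nonzero entry T[0,0,0] = -4.
The mode-1 fibre T[:,0,0] = [-4, 6] gives a = [2, -3] (primitive direction); the mode-2 fibre T[0,:,0] = [-4, 0] gives b = [1, 0]; then c[k] = T[0,0,k] / (a[0]·b[0]) = [-4, 12] / 2 = [-2, 6].
Expanding [2, -3] ⊗ [1, 0] ⊗ [-2, 6] reproduces all 8 entries of T, so T = [2, -3] ⊗ [1, 0] ⊗ [-2, 6] and rank(T) ≤ 1.
Equivalently every frontal slice T[:,:,k] is c[k] times the rank-1 matrix [2, -3] ⊗ [1, 0]. So T has rank 1 (it is nonzero).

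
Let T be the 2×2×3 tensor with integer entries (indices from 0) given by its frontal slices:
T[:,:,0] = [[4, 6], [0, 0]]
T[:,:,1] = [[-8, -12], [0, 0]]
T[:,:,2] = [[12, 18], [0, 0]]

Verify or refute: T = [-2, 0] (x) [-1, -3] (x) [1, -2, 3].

Reconstruct entry (0,0,0) from the claimed factors: Σₗ aₗ[0]bₗ[0]cₗ[0] = (-2)·(-1)·(1) = 2, but T[0,0,0] = 4. The claim is false.

No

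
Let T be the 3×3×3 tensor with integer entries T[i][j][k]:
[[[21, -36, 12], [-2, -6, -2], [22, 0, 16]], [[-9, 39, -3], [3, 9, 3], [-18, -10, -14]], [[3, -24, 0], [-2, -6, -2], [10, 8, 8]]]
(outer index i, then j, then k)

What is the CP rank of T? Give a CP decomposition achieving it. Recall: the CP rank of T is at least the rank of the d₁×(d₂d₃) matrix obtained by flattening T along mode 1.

rank(T) = 2

Lower bound: in the mode-3 unfolding of T (rows indexed by k, columns by (i,j)) the 2×2 minor on rows k ∈ {0, 1}, columns (i,j) ∈ {(0,0), (0,1)} is det [[21, -2], [-36, -6]] = -198 ≠ 0, so that unfolding has rank ≥ 2 and hence rank(T) ≥ 2 (CP rank is at least every unfolding rank, though it can be larger).
Upper bound: with S_k = T[:,:,k], the two rank-1 terms a₁b₁ᵀ, a₂b₂ᵀ are the rank-1 members of the pencil x·S₀ + y·S₁.
The 2×2 minor of x·S₀ + y·S₁ on rows {0,1}, columns {0,1} is 45·x² + 105·xy − 90·y² = 15·(x + 3·y)(3·x − 2·y), vanishing at (x:y) = (3:-1) and (2:3).
M₁ = 3·S₀ − S₁ = [[99, 0, 66], [-66, 0, -44], [33, 0, 22]] = 11·(3, -2, 1)(3, 0, 2)ᵀ and M₂ = 2·S₀ + 3·S₁ = [[-66, -22, 44], [99, 33, -66], [-66, -22, 44]] = (-11)·(2, -3, 2)(3, 1, -2)ᵀ, so take a₁ = (3, -2, 1), b₁ = (3, 0, 2), a₂ = (2, -3, 2), b₂ = (3, 1, -2).
Each slice is an integer combination of E₁ = a₁b₁ᵀ and E₂ = a₂b₂ᵀ: S₀ = 3·E₁ − E₂, S₁ = −2·E₁ − 3·E₂, S₂ = 2·E₁ − E₂; reading off coefficients, c₁ = (3, -2, 2) and c₂ = (-1, -3, -1).
Hence T = (3, -2, 1) (x) (3, 0, 2) (x) (3, -2, 2) + (2, -3, 2) (x) (3, 1, -2) (x) (-1, -3, -1), so rank(T) ≤ 2.
These bounds meet, so rank(T) = 2.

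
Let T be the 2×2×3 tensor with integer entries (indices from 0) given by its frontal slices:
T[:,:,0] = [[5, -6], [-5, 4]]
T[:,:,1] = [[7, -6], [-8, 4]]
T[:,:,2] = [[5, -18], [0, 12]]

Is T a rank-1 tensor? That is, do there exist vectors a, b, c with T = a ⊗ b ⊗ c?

The mode-1 unfolding of T (rows indexed by i, columns by (j,k) = (0,0), (0,1), (0,2), (1,0), (1,1), (1,2)) is [[5, 7, 5, -6, -6, -18], [-5, -8, 0, 4, 4, 12]].
There the 2×2 minor on rows i ∈ {0, 1}, columns (j,k) ∈ {(0,0), (0,1)} is det [[5, 7], [-5, -8]] = -5 ≠ 0, so this unfolding has rank ≥ 2; CP rank is at least every unfolding rank, so rank(T) ≥ 2.
In particular rank(T) ≥ 2 > 1, so T is not rank-1.

No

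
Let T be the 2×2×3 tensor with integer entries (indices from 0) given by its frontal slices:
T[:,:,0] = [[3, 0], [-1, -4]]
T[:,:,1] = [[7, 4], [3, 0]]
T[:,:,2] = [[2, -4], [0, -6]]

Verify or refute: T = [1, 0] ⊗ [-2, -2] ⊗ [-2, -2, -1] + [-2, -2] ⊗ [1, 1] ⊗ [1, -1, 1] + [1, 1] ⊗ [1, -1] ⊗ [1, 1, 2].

Reconstruct entry (0,1,0) from the claimed factors: Σₗ aₗ[0]bₗ[1]cₗ[0] = (1)·(-2)·(-2) + (-2)·(1)·(1) + (1)·(-1)·(1) = 1, but T[0,1,0] = 0. The claim is false.

No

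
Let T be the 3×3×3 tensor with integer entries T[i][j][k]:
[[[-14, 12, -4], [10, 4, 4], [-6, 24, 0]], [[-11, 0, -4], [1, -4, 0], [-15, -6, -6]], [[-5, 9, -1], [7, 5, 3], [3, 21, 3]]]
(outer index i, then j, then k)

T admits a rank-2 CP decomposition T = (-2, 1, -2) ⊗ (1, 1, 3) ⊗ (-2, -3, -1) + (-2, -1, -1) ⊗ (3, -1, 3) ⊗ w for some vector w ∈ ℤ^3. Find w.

w = (3, -1, 1)

Subtract the known terms from T to get the rank-1 residual R = (-2, -1, -1) ⊗ (3, -1, 3) ⊗ w, so R[i,j,k] = a[i]·b[j]·w[k]. Pick indices with nonzero a[0]·b[0] = (-2)·(3) = -6. Only the fibre through (0,0,·) is needed: R[0,0,:] = T[0,0,:] − Σₗ aₗ[0]bₗ[0]cₗ = [-14, 12, -4] − (-2)·(1)·(-2, -3, -1) = [-18, 6, -6]. Then w[k] = R[0,0,k] / -6 for each k, giving w = [-18, 6, -6] / -6 = (3, -1, 1).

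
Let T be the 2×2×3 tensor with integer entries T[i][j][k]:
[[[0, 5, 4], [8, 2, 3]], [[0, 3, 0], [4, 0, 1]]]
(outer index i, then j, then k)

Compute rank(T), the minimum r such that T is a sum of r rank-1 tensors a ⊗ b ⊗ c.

Lower bound: in the mode-3 unfolding of T (rows indexed by k, columns by (i,j)) the 3×3 minor on rows k ∈ {0, 1, 2}, columns (i,j) ∈ {(0,0), (0,1), (1,0)} is det [[0, 8, 0], [5, 2, 3], [4, 3, 0]] = 96 ≠ 0, so that unfolding has rank ≥ 3 and hence rank(T) ≥ 3 (CP rank is at least every unfolding rank, though it can be larger).
Upper bound: T is a sum of 3 rank-1 terms, T = [1, -1] ⊗ [1, 0] ⊗ [0, 1, 2] + [1, 1] ⊗ [2, -1] ⊗ [0, 2, 1] + [2, 1] ⊗ [0, 1] ⊗ [4, 2, 2] (written with every a and b primitive with positive leading entry and the scale carried by c; CP decompositions are not unique, and this one is verified by expanding entrywise), so rank(T) ≤ 3.
These bounds meet, so rank(T) = 3.

3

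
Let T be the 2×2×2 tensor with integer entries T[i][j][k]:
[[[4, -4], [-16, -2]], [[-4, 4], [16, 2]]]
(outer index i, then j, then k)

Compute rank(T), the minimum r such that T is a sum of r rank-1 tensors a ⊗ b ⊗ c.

Lower bound: in the mode-2 unfolding of T (rows indexed by j, columns by (i,k)) the 2×2 minor on rows j ∈ {0, 1}, columns (i,k) ∈ {(0,0), (0,1)} is det [[4, -4], [-16, -2]] = -72 ≠ 0, so that unfolding has rank ≥ 2 and hence rank(T) ≥ 2 (CP rank is at least every unfolding rank, though it can be larger).
Upper bound: T[i,:,:] = a[i]·M for every slice, with a = [1, -1] and M = [[4, -4], [-16, -2]] (rows j, columns k).
Splitting M by its rows (j = 0, 1), M = [1, 0][4, -4]ᵀ + [0, 1][-16, -2]ᵀ.
Hence T = [1, -1] ⊗ [1, 0] ⊗ [4, -4] + [1, -1] ⊗ [0, 1] ⊗ [-16, -2], so rank(T) ≤ 2.
These bounds meet, so rank(T) = 2.

2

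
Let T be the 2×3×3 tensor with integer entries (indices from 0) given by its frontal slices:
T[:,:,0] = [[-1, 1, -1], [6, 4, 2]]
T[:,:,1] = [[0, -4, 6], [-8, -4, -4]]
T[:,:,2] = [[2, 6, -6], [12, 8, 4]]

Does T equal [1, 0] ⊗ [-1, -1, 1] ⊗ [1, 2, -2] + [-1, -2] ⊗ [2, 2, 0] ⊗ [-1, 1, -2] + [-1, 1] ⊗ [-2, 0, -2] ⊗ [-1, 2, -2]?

Yes

Reconstruct entrywise from the claimed factors. For example, T[1,1,0] = 4 and Σₗ aₗ[1]bₗ[1]cₗ[0] = (0)·(-1)·(1) + (-2)·(2)·(-1) + (1)·(0)·(-1) = 4; checking all 18 entries, every one matches. The claim holds.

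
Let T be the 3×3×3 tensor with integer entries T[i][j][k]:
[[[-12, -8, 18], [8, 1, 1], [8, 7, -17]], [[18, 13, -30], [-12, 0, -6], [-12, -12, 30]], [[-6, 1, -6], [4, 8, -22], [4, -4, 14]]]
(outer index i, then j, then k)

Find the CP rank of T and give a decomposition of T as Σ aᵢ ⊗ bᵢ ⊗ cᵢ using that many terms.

Lower bound: the mode-2 unfolding of T (rows indexed by j, columns by (i,k) = (0,0), (0,1), (0,2), (1,0), (1,1), (1,2), (2,0), (2,1), (2,2)) is [[-12, -8, 18, 18, 13, -30, -6, 1, -6], [8, 1, 1, -12, 0, -6, 4, 8, -22], [8, 7, -17, -12, -12, 30, 4, -4, 14]].
There the 2×2 minor on rows j ∈ {0, 1}, columns (i,k) ∈ {(0,0), (0,1)} is det [[-12, -8], [8, 1]] = 52 ≠ 0, so this unfolding has rank ≥ 2; CP rank is at least every unfolding rank, so rank(T) ≥ 2. (Unfolding ranks only ever bound the CP rank from below — rank(T) can be strictly larger than all of them — so the matching upper bound has to come from an explicit 2-term decomposition.)
Upper bound — finding two terms. Write S_k = T[:,:,k] for the frontal slices: S₀ = [[-12, 8, 8], [18, -12, -12], [-6, 4, 4]], S₁ = [[-8, 1, 7], [13, 0, -12], [1, 8, -4]], S₂ = [[18, 1, -17], [-30, -6, 30], [-6, -22, 14]].
If T = a₁ ⊗ b₁ ⊗ c₁ + a₂ ⊗ b₂ ⊗ c₂ then each S_k = c₁[k]·a₁b₁ᵀ + c₂[k]·a₂b₂ᵀ. S₀ and S₁ are linearly independent, so a₁b₁ᵀ and a₂b₂ᵀ must span the same plane of matrices: they are the rank-1 matrices of the form x·S₀ + y·S₁.
The 2×2 minor of x·S₀ + y·S₁ on rows {0,1}, columns {0,1} is −26·xy − 13·y² = (-13)·(y)(2·x + y), vanishing at (x:y) = (1:0) and (1:-2).
M₁ = S₀ = [[-12, 8, 8], [18, -12, -12], [-6, 4, 4]] = (-2)·[2, -3, 1][3, -2, -2]ᵀ and M₂ = S₀ − 2·S₁ = [[4, 6, -6], [-8, -12, 12], [-8, -12, 12]] = 2·[1, -2, -2][2, 3, -3]ᵀ, so take a₁ = [2, -3, 1], b₁ = [3, -2, -2], a₂ = [1, -2, -2], b₂ = [2, 3, -3].
Each slice is an integer combination of E₁ = a₁b₁ᵀ and E₂ = a₂b₂ᵀ: S₀ = −2·E₁, S₁ = −E₁ − E₂, S₂ = 2·E₁ + 3·E₂; reading off coefficients, c₁ = [-2, -1, 2] and c₂ = [0, -1, 3].
Hence T = [2, -3, 1] ⊗ [3, -2, -2] ⊗ [-2, -1, 2] + [1, -2, -2] ⊗ [2, 3, -3] ⊗ [0, -1, 3], so rank(T) ≤ 2.
These bounds meet, so rank(T) = 2.

rank(T) = 2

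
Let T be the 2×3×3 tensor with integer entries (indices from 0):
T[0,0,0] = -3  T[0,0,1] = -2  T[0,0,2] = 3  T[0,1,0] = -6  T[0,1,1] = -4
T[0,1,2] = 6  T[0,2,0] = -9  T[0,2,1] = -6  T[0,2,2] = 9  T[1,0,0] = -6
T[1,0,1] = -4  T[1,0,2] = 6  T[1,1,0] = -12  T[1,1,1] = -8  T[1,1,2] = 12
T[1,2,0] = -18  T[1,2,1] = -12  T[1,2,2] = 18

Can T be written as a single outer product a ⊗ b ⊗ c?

Yes

The mode-1 fibre T[:,0,0] = [-3, -6] gives a = [1, 2] (primitive direction); the mode-2 fibre T[0,:,0] = [-3, -6, -9] gives b = [1, 2, 3]; then c[k] = T[0,0,k] / (a[0]·b[0]) = [-3, -2, 3] / 1 = [-3, -2, 3].
Expanding [1, 2] ⊗ [1, 2, 3] ⊗ [-3, -2, 3] reproduces all 18 entries of T, so T = [1, 2] ⊗ [1, 2, 3] ⊗ [-3, -2, 3] and rank(T) ≤ 1.
Equivalently every frontal slice T[:,:,k] is c[k] times the rank-1 matrix [1, 2] ⊗ [1, 2, 3]. So T has rank 1 (it is nonzero).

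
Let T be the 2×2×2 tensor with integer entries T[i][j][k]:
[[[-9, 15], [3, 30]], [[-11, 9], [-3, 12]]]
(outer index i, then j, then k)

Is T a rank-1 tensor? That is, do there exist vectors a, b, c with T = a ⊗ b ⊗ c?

The mode-2 unfolding of T (rows indexed by j, columns by (i,k) = (0,0), (0,1), (1,0), (1,1)) is [[-9, 15, -11, 9], [3, 30, -3, 12]].
There the 2×2 minor on rows j ∈ {0, 1}, columns (i,k) ∈ {(0,0), (0,1)} is det [[-9, 15], [3, 30]] = -315 ≠ 0, so this unfolding has rank ≥ 2; CP rank is at least every unfolding rank, so rank(T) ≥ 2.
In particular rank(T) ≥ 2 > 1, so T is not rank-1.

No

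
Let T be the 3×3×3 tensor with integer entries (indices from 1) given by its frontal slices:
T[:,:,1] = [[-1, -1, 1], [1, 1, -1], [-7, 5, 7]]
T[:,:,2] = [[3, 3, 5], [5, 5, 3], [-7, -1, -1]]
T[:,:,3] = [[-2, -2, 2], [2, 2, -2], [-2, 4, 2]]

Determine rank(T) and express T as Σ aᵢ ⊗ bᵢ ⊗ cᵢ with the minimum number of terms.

rank(T) = 3

Lower bound: in the mode-3 unfolding of T (rows indexed by k, columns by (i,j)) the 3×3 minor on rows k ∈ {1, 2, 3}, columns (i,j) ∈ {(1,1), (1,3), (3,1)} is det [[-1, 1, -7], [3, 5, -7], [-2, 2, -2]] = -96 ≠ 0, so that unfolding has rank ≥ 3 and hence rank(T) ≥ 3 (CP rank is at least every unfolding rank, though it can be larger).
Upper bound: T is a sum of 3 rank-1 terms, T = [0, 0, 1] ⊗ [2, -1, -2] ⊗ [-4, -2, -2] + [1, -1, -1] ⊗ [1, 1, -1] ⊗ [-1, -1, -2] + [1, 1, -1] ⊗ [1, 1, 1] ⊗ [0, 4, 0] (written with every a and b primitive with positive leading entry and the scale carried by c; CP decompositions are not unique, and this one is verified by expanding entrywise), so rank(T) ≤ 3.
These bounds meet, so rank(T) = 3.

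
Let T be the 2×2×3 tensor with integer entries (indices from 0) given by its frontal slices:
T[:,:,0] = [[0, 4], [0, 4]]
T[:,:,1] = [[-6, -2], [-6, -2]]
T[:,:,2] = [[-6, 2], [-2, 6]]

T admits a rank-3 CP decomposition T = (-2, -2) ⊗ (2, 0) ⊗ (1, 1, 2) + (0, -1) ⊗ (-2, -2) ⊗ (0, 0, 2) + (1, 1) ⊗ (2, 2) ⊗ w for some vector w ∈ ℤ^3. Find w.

Subtract the known terms from T to get the rank-1 residual R = (1, 1) ⊗ (2, 2) ⊗ w, so R[i,j,k] = a[i]·b[j]·w[k]. Pick indices with nonzero a[0]·b[0] = (1)·(2) = 2. Only the fibre through (0,0,·) is needed: R[0,0,:] = T[0,0,:] − Σₗ aₗ[0]bₗ[0]cₗ = [0, -6, -6] − (-2)·(2)·(1, 1, 2) − (0)·(-2)·(0, 0, 2) = [4, -2, 2]. Then w[k] = R[0,0,k] / 2 for each k, giving w = [4, -2, 2] / 2 = (2, -1, 1).

w = (2, -1, 1)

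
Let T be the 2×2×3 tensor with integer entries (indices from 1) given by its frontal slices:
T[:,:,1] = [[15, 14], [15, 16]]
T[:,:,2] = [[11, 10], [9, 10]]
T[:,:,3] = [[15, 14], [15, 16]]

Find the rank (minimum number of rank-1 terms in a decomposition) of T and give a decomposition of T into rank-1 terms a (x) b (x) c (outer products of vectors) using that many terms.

rank(T) = 2

Lower bound: the mode-2 unfolding of T (rows indexed by j, columns by (i,k) = (1,1), (1,2), (1,3), (2,1), (2,2), (2,3)) is [[15, 11, 15, 15, 9, 15], [14, 10, 14, 16, 10, 16]].
There the 2×2 minor on rows j ∈ {1, 2}, columns (i,k) ∈ {(1,1), (1,2)} is det [[15, 11], [14, 10]] = -4 ≠ 0, so this unfolding has rank ≥ 2; CP rank is at least every unfolding rank, so rank(T) ≥ 2. (This is only a lower bound: in general the CP rank may exceed every unfolding rank, so we still need to exhibit 2 rank-1 terms summing to T.)
Upper bound — finding two terms. Write S_k = T[:,:,k] for the frontal slices: S₁ = [[15, 14], [15, 16]], S₂ = [[11, 10], [9, 10]], S₃ = [[15, 14], [15, 16]].
If T = a₁ (x) b₁ (x) c₁ + a₂ (x) b₂ (x) c₂ then each S_k = c₁[k]·a₁b₁ᵀ + c₂[k]·a₂b₂ᵀ. S₁ and S₂ are linearly independent, so a₁b₁ᵀ and a₂b₂ᵀ must span the same plane of matrices: they are the rank-1 matrices of the form x·S₁ + y·S₂.
det(x·S₁ + y·S₂) is 30·x² + 50·xy + 20·y² = 10·(3·x + 2·y)(x + y), vanishing at (x:y) = (2:-3) and (1:-1).
M₁ = 2·S₁ − 3·S₂ = [[-3, -2], [3, 2]] = −[1, -1][3, 2]ᵀ and M₂ = S₁ − S₂ = [[4, 4], [6, 6]] = 2·[2, 3][1, 1]ᵀ, so take a₁ = [1, -1], b₁ = [3, 2], a₂ = [2, 3], b₂ = [1, 1].
Each slice is an integer combination of E₁ = a₁b₁ᵀ and E₂ = a₂b₂ᵀ: S₁ = E₁ + 6·E₂, S₂ = E₁ + 4·E₂, S₃ = E₁ + 6·E₂; reading off coefficients, c₁ = [1, 1, 1] and c₂ = [6, 4, 6].
Hence T = [1, -1] (x) [3, 2] (x) [1, 1, 1] + [2, 3] (x) [1, 1] (x) [6, 4, 6], so rank(T) ≤ 2.
These bounds meet, so rank(T) = 2.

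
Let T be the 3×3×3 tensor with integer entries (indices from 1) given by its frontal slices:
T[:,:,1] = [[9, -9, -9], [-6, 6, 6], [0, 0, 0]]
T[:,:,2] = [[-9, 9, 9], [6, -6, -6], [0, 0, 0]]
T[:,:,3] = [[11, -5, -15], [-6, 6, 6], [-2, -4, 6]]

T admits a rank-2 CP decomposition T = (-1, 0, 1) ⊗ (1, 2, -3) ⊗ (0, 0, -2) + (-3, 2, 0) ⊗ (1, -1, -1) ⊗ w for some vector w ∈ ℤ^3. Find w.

Subtract the known terms from T to get the rank-1 residual R = (-3, 2, 0) ⊗ (1, -1, -1) ⊗ w, so R[i,j,k] = a[i]·b[j]·w[k]. Pick indices with nonzero a[1]·b[1] = (-3)·(1) = -3. Only the fibre through (1,1,·) is needed: R[1,1,:] = T[1,1,:] − Σₗ aₗ[1]bₗ[1]cₗ = [9, -9, 11] − (-1)·(1)·(0, 0, -2) = [9, -9, 9]. Then w[k] = R[1,1,k] / -3 for each k, giving w = [9, -9, 9] / -3 = (-3, 3, -3).

w = (-3, 3, -3)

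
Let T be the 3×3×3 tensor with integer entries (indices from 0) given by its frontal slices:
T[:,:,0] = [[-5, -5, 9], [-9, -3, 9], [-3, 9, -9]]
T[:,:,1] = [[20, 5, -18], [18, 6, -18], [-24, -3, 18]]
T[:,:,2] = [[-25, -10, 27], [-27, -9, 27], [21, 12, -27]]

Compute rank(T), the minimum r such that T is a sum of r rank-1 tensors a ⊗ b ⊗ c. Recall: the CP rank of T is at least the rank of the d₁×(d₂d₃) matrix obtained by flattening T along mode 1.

2

Lower bound: the mode-3 unfolding of T (rows indexed by k, columns by (i,j) = (0,0), (0,1), (0,2), (1,0), (1,1), (1,2), (2,0), (2,1), (2,2)) is [[-5, -5, 9, -9, -3, 9, -3, 9, -9], [20, 5, -18, 18, 6, -18, -24, -3, 18], [-25, -10, 27, -27, -9, 27, 21, 12, -27]].
There the 2×2 minor on rows k ∈ {0, 1}, columns (i,j) ∈ {(0,0), (0,1)} is det [[-5, -5], [20, 5]] = 75 ≠ 0, so this unfolding has rank ≥ 2; CP rank is at least every unfolding rank, so rank(T) ≥ 2. (Flattening ranks never certify an upper bound on CP rank; for that we must actually write T with 2 rank-1 terms.)
Upper bound — finding two terms. Write S_k = T[:,:,k] for the frontal slices: S₀ = [[-5, -5, 9], [-9, -3, 9], [-3, 9, -9]], S₁ = [[20, 5, -18], [18, 6, -18], [-24, -3, 18]], S₂ = [[-25, -10, 27], [-27, -9, 27], [21, 12, -27]].
If T = a₁ ⊗ b₁ ⊗ c₁ + a₂ ⊗ b₂ ⊗ c₂ then each S_k = c₁[k]·a₁b₁ᵀ + c₂[k]·a₂b₂ᵀ. S₀ and S₁ are linearly independent, so a₁b₁ᵀ and a₂b₂ᵀ must span the same plane of matrices: they are the rank-1 matrices of the form x·S₀ + y·S₁.
The 2×2 minor of x·S₀ + y·S₁ on rows {0,1}, columns {0,1} is −30·x² + 45·xy + 30·y² = (-15)·(x − 2·y)(2·x + y), vanishing at (x:y) = (2:1) and (1:-2).
M₁ = 2·S₀ + S₁ = [[10, -5, 0], [0, 0, 0], [-30, 15, 0]] = 5·(1, 0, -3)(2, -1, 0)ᵀ and M₂ = S₀ − 2·S₁ = [[-45, -15, 45], [-45, -15, 45], [45, 15, -45]] = (-15)·(1, 1, -1)(3, 1, -3)ᵀ, so take a₁ = (1, 0, -3), b₁ = (2, -1, 0), a₂ = (1, 1, -1), b₂ = (3, 1, -3).
Each slice is an integer combination of E₁ = a₁b₁ᵀ and E₂ = a₂b₂ᵀ: S₀ = 2·E₁ − 3·E₂, S₁ = E₁ + 6·E₂, S₂ = E₁ − 9·E₂; reading off coefficients, c₁ = (2, 1, 1) and c₂ = (-3, 6, -9).
Hence T = (1, 0, -3) ⊗ (2, -1, 0) ⊗ (2, 1, 1) + (1, 1, -1) ⊗ (3, 1, -3) ⊗ (-3, 6, -9), so rank(T) ≤ 2.
These bounds meet, so rank(T) = 2.
Check entry T[0,2,2] = 27: (1)·(0)·(1) + (1)·(-3)·(-9) = 27.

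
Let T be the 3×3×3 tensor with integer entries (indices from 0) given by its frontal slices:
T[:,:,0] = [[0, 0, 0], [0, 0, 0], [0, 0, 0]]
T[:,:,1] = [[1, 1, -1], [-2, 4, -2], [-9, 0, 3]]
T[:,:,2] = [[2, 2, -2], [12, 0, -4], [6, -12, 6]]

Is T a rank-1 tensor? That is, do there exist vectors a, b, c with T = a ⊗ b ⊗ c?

The mode-3 unfolding of T (rows indexed by k, columns by (i,j) = (0,0), (0,1), (0,2), (1,0), (1,1), (1,2), (2,0), (2,1), (2,2)) is [[0, 0, 0, 0, 0, 0, 0, 0, 0], [1, 1, -1, -2, 4, -2, -9, 0, 3], [2, 2, -2, 12, 0, -4, 6, -12, 6]].
There the 2×2 minor on rows k ∈ {1, 2}, columns (i,j) ∈ {(0,0), (1,0)} is det [[1, -2], [2, 12]] = 16 ≠ 0, so this unfolding has rank ≥ 2; CP rank is at least every unfolding rank, so rank(T) ≥ 2.
In particular rank(T) ≥ 2 > 1, so T is not rank-1.

No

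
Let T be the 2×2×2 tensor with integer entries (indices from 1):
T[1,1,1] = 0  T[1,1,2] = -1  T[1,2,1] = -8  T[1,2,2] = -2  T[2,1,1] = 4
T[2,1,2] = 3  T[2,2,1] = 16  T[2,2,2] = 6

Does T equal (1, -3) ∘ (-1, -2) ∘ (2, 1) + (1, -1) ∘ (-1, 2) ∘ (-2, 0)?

Reconstruct entrywise from the claimed factors. For example, T[2,2,2] = 6 and Σₗ aₗ[2]bₗ[2]cₗ[2] = (-3)·(-2)·(1) + (-1)·(2)·(0) = 6; checking all 8 entries, every one matches. The claim holds.

Yes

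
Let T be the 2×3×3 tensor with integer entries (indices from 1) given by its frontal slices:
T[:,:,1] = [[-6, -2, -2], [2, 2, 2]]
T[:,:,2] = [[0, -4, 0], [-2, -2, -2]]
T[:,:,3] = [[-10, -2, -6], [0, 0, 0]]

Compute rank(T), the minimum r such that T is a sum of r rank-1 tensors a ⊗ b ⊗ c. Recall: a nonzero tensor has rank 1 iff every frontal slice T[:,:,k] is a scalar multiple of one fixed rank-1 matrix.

3

Lower bound: the mode-2 unfolding of T (rows indexed by j, columns by (i,k) = (1,1), (1,2), (1,3), (2,1), (2,2), (2,3)) is [[-6, 0, -10, 2, -2, 0], [-2, -4, -2, 2, -2, 0], [-2, 0, -6, 2, -2, 0]].
There the 3×3 minor on rows j ∈ {1, 2, 3}, columns (i,k) ∈ {(1,1), (1,2), (1,3)} is det [[-6, 0, -10], [-2, -4, -2], [-2, 0, -6]] = -64 ≠ 0, so this unfolding has rank ≥ 3; CP rank is at least every unfolding rank, so rank(T) ≥ 3. (Flattening ranks never certify an upper bound on CP rank; for that we must actually write T with 3 rank-1 terms.)
Upper bound: T is a sum of 3 rank-1 terms, T = [1, 0] ⊗ [1, -1, 1] ⊗ [0, 2, -2] + [1, 0] ⊗ [2, 1, 1] ⊗ [-4, 0, -4] + [1, 1] ⊗ [1, 1, 1] ⊗ [2, -2, 0] (one valid choice — decompositions are not unique — normalised so each a, b is primitive with positive first nonzero entry; check it by expanding all entries), so rank(T) ≤ 3.
These bounds meet, so rank(T) = 3.
Check entry T[1,3,1] = -2: (1)·(1)·(0) + (1)·(1)·(-4) + (1)·(1)·(2) = -2.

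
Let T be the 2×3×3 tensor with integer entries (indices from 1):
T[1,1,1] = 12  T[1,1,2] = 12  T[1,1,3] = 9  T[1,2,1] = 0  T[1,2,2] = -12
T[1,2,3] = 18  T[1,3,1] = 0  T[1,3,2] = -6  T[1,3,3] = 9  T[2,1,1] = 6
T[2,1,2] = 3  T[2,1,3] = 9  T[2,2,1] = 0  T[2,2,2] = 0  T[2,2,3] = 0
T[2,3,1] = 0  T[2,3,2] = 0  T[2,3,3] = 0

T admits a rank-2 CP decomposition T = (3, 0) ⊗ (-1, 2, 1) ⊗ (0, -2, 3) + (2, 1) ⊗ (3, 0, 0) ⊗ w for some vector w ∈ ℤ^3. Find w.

Subtract the known terms from T to get the rank-1 residual R = (2, 1) ⊗ (3, 0, 0) ⊗ w, so R[i,j,k] = a[i]·b[j]·w[k]. Pick indices with nonzero a[1]·b[1] = (2)·(3) = 6. Only the fibre through (1,1,·) is needed: R[1,1,:] = T[1,1,:] − Σₗ aₗ[1]bₗ[1]cₗ = [12, 12, 9] − (3)·(-1)·(0, -2, 3) = [12, 6, 18]. Then w[k] = R[1,1,k] / 6 for each k, giving w = [12, 6, 18] / 6 = (2, 1, 3).

w = (2, 1, 3)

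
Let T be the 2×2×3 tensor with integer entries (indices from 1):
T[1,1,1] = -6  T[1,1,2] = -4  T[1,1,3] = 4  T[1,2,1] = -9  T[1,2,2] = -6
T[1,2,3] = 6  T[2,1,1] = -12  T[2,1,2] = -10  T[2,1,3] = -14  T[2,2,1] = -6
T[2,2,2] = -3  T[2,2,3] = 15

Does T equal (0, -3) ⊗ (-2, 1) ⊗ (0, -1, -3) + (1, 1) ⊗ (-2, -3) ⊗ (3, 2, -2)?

No

Reconstruct entry (2,1,1) from the claimed factors: Σₗ aₗ[2]bₗ[1]cₗ[1] = (-3)·(-2)·(0) + (1)·(-2)·(3) = -6, but T[2,1,1] = -12. The claim is false.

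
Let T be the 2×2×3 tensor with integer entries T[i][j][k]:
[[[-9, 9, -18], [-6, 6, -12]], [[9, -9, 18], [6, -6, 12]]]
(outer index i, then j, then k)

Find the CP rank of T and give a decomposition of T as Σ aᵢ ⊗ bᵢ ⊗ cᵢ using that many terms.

rank(T) = 1

Lower bound: T ≠ 0 (e.g. T[0,0,0] = -9), so rank(T) ≥ 1.
Upper bound: the mode-1 fibre T[:,0,0] = [-9, 9] gives a = [1, -1] (primitive direction); the mode-2 fibre T[0,:,0] = [-9, -6] gives b = [3, 2]; then c[k] = T[0,0,k] / (a[0]·b[0]) = [-9, 9, -18] / 3 = [-3, 3, -6].
Expanding [1, -1] ⊗ [3, 2] ⊗ [-3, 3, -6] reproduces all 12 entries of T, so T = [1, -1] ⊗ [3, 2] ⊗ [-3, 3, -6] and rank(T) ≤ 1.
These bounds meet, so rank(T) = 1.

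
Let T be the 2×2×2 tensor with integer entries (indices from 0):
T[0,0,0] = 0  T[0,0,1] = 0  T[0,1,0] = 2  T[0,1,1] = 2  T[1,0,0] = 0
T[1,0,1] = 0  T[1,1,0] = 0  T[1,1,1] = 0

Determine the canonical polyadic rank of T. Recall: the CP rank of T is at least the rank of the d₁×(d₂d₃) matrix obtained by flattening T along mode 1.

Lower bound: T ≠ 0 (e.g. T[0,1,0] = 2), so rank(T) ≥ 1.
Upper bound: if T = a ⊗ b ⊗ c then every fibre of T is a multiple of the corresponding factor, so read the factors off the fibres through the nonzero entry T[0,1,0] = 2.
The mode-1 fibre T[:,1,0] = [2, 0] gives a = [1, 0] (primitive direction); the mode-2 fibre T[0,:,0] = [0, 2] gives b = [0, 1]; then c[k] = T[0,1,k] / (a[0]·b[1]) = [2, 2] / 1 = [2, 2].
Expanding [1, 0] ⊗ [0, 1] ⊗ [2, 2] reproduces all 8 entries of T, so T = [1, 0] ⊗ [0, 1] ⊗ [2, 2] and rank(T) ≤ 1.
These bounds meet, so rank(T) = 1.

1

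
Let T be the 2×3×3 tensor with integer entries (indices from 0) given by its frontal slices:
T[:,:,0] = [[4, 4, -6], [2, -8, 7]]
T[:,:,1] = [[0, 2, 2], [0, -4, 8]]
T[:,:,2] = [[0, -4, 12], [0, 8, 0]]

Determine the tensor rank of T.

3

Lower bound: the mode-3 unfolding of T (rows indexed by k, columns by (i,j) = (0,0), (0,1), (0,2), (1,0), (1,1), (1,2)) is [[4, 4, -6, 2, -8, 7], [0, 2, 2, 0, -4, 8], [0, -4, 12, 0, 8, 0]].
There the 3×3 minor on rows k ∈ {0, 1, 2}, columns (i,j) ∈ {(0,0), (0,1), (0,2)} is det [[4, 4, -6], [0, 2, 2], [0, -4, 12]] = 128 ≠ 0, so this unfolding has rank ≥ 3; CP rank is at least every unfolding rank, so rank(T) ≥ 3. (Flattening ranks never certify an upper bound on CP rank; for that we must actually write T with 3 rank-1 terms.)
Upper bound: T is a sum of 3 rank-1 terms, T = [1, -2] ⊗ [0, 1, -1] ⊗ [4, 2, -4] + [1, 1] ⊗ [0, 0, 1] ⊗ [0, 4, 8] + [2, 1] ⊗ [2, 0, -1] ⊗ [1, 0, 0] (written with every a and b primitive with positive leading entry and the scale carried by c; CP decompositions are not unique, and this one is verified by expanding entrywise), so rank(T) ≤ 3.
These bounds meet, so rank(T) = 3.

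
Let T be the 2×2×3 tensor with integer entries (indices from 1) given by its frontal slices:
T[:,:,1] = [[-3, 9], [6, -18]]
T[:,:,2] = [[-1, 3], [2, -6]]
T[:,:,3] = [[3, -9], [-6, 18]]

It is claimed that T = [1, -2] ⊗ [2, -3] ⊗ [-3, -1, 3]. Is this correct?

Reconstruct entry (1,1,1) from the claimed factors: Σₗ aₗ[1]bₗ[1]cₗ[1] = (1)·(2)·(-3) = -6, but T[1,1,1] = -3. The claim is false.

No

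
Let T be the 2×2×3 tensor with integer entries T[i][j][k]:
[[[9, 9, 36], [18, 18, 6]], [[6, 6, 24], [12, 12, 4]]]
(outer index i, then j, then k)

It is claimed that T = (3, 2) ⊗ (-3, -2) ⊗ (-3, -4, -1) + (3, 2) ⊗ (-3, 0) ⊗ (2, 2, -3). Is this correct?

No

Reconstruct entry (0,0,1) from the claimed factors: Σₗ aₗ[0]bₗ[0]cₗ[1] = (3)·(-3)·(-4) + (3)·(-3)·(2) = 18, but T[0,0,1] = 9. The claim is false.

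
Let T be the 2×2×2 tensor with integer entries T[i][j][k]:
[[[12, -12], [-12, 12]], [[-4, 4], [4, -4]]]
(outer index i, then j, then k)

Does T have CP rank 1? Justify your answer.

Yes

If T = a ⊗ b ⊗ c then every fibre of T is a multiple of the corresponding factor, so read the factors off the fibres through the nonzero entry T[0,0,0] = 12.
The mode-1 fibre T[:,0,0] = [12, -4] gives a = [3, -1] (primitive direction); the mode-2 fibre T[0,:,0] = [12, -12] gives b = [1, -1]; then c[k] = T[0,0,k] / (a[0]·b[0]) = [12, -12] / 3 = [4, -4].
Expanding [3, -1] ⊗ [1, -1] ⊗ [4, -4] reproduces all 8 entries of T, so T = [3, -1] ⊗ [1, -1] ⊗ [4, -4] and rank(T) ≤ 1.
Equivalently every frontal slice T[:,:,k] is c[k] times the rank-1 matrix [3, -1] ⊗ [1, -1]. So T has rank 1 (it is nonzero).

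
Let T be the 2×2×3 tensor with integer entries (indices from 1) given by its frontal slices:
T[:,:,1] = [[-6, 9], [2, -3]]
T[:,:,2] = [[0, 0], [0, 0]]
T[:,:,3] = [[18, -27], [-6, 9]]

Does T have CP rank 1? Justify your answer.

Yes

The mode-1 fibre T[:,1,1] = [-6, 2] gives a = [3, -1] (primitive direction); the mode-2 fibre T[1,:,1] = [-6, 9] gives b = [2, -3]; then c[k] = T[1,1,k] / (a[1]·b[1]) = [-6, 0, 18] / 6 = [-1, 0, 3].
Expanding [3, -1] ⊗ [2, -3] ⊗ [-1, 0, 3] reproduces all 12 entries of T, so T = [3, -1] ⊗ [2, -3] ⊗ [-1, 0, 3] and rank(T) ≤ 1.
Equivalently every frontal slice T[:,:,k] is c[k] times the rank-1 matrix [3, -1] ⊗ [2, -3]. So T has rank 1 (it is nonzero).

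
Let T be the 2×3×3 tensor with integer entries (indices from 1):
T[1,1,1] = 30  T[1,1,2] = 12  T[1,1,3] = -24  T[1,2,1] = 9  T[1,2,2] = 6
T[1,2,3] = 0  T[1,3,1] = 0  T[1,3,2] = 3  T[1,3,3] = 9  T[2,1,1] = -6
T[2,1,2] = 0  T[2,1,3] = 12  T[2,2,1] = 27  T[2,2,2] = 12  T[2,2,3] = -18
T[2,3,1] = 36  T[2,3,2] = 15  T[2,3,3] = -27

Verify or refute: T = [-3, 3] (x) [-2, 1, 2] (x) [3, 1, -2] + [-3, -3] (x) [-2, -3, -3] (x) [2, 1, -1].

No

Reconstruct entry (1,1,3) from the claimed factors: Σₗ aₗ[1]bₗ[1]cₗ[3] = (-3)·(-2)·(-2) + (-3)·(-2)·(-1) = -18, but T[1,1,3] = -24. The claim is false.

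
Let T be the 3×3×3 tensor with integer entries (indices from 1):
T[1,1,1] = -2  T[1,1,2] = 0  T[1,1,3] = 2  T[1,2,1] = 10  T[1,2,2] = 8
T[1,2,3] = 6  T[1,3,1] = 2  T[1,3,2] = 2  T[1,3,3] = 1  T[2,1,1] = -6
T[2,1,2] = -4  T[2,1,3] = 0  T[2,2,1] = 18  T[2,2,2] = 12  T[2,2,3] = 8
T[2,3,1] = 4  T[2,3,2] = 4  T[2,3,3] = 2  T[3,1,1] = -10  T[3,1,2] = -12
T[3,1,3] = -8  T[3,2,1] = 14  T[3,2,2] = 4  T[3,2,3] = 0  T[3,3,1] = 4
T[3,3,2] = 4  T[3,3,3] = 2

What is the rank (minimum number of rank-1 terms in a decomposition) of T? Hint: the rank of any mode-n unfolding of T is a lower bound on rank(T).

3

Lower bound: in the mode-2 unfolding of T (rows indexed by j, columns by (i,k)) the 3×3 minor on rows j ∈ {1, 2, 3}, columns (i,k) ∈ {(1,1), (1,2), (1,3)} is det [[-2, 0, 2], [10, 8, 6], [2, 2, 1]] = 16 ≠ 0, so that unfolding has rank ≥ 3 and hence rank(T) ≥ 3 (CP rank is at least every unfolding rank, though it can be larger).
Upper bound: T is a sum of 3 rank-1 terms, T = [1, 1, -1] ∘ [1, 1, 0] ∘ [2, 4, 4] + [1, 2, 2] ∘ [0, 1, 0] ∘ [4, 0, 0] + [1, 2, 2] ∘ [2, -2, -1] ∘ [-2, -2, -1] (one valid choice — decompositions are not unique — normalised so each a, b is primitive with positive first nonzero entry; check it by expanding all entries), so rank(T) ≤ 3.
These bounds meet, so rank(T) = 3.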